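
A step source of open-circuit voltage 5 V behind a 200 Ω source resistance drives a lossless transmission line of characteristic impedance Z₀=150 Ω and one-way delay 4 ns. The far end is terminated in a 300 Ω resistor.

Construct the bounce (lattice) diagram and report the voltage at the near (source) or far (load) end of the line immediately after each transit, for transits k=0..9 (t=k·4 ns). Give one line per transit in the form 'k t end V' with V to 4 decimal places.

Γ_L=0.333333, Γ_S=0.142857; launch V₁=5·150/350=2.142857
k=0 src: V=2.1429
k=1 load: inc=2.142857, refl=2.142857·0.333333=0.7143; V=0.000000+2.142857+0.714286=2.8571
k=2 src: inc=0.714286, refl=0.714286·0.142857=0.1020; V=2.142857+0.714286+0.102041=2.9592
k=3 load: inc=0.102041, refl=0.102041·0.333333=0.0340; V=2.857143+0.102041+0.034014=2.9932
k=4 src: inc=0.034014, refl=0.034014·0.142857=0.0049; V=2.959184+0.034014+0.004859=2.9981
k=5 load: inc=0.004859, refl=0.004859·0.333333=0.0016; V=2.993197+0.004859+0.001620=2.9997
k=6 src: inc=0.001620, refl=0.001620·0.142857=0.0002; V=2.998056+0.001620+0.000231=2.9999
k=7 load: inc=0.000231, refl=0.000231·0.333333=0.0001; V=2.999676+0.000231+0.000077=3.0000
k=8 src: inc=0.000077, refl=0.000077·0.142857=0.0000; V=2.999907+0.000077+0.000011=3.0000
k=9 load: inc=0.000011, refl=0.000011·0.333333=0.0000; V=2.999985+0.000011+0.000004=3.0000

0 0 source 2.1429
1 4 load 2.8571
2 8 source 2.9592
3 12 load 2.9932
4 16 source 2.9981
5 20 load 2.9997
6 24 source 2.9999
7 28 load 3.0000
8 32 source 3.0000
9 36 load 3.0000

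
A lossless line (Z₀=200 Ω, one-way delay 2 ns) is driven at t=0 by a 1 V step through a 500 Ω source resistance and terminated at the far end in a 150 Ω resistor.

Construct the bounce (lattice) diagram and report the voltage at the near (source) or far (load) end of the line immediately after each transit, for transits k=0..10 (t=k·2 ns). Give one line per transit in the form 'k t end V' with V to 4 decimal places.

0 0 source 0.2857
1 2 load 0.2449
2 4 source 0.2274
3 6 load 0.2299
4 8 source 0.2310
5 10 load 0.2308
6 12 source 0.2308
7 14 load 0.2308
8 16 source 0.2308
9 18 load 0.2308
10 20 source 0.2308

Γ_L=-0.142857, Γ_S=0.428571; launch V₁=1·200/700=0.285714
k=0 src: V=0.2857
k=1 load: inc=0.285714, refl=0.285714·-0.142857=-0.0408; V=0.000000+0.285714+-0.040816=0.2449
k=2 src: inc=-0.040816, refl=-0.040816·0.428571=-0.0175; V=0.285714+-0.040816+-0.017493=0.2274
k=3 load: inc=-0.017493, refl=-0.017493·-0.142857=0.0025; V=0.244898+-0.017493+0.002499=0.2299
k=4 src: inc=0.002499, refl=0.002499·0.428571=0.0011; V=0.227405+0.002499+0.001071=0.2310
k=5 load: inc=0.001071, refl=0.001071·-0.142857=-0.0002; V=0.229904+0.001071+-0.000153=0.2308
k=6 src: inc=-0.000153, refl=-0.000153·0.428571=-0.0001; V=0.230975+-0.000153+-0.000066=0.2308
k=7 load: inc=-0.000066, refl=-0.000066·-0.142857=0.0000; V=0.230822+-0.000066+0.000009=0.2308
k=8 src: inc=0.000009, refl=0.000009·0.428571=0.0000; V=0.230757+0.000009+0.000004=0.2308
k=9 load: inc=0.000004, refl=0.000004·-0.142857=-0.0000; V=0.230766+0.000004+-0.000001=0.2308
k=10 src: inc=-0.000001, refl=-0.000001·0.428571=-0.0000; V=0.230770+-0.000001+-0.000000=0.2308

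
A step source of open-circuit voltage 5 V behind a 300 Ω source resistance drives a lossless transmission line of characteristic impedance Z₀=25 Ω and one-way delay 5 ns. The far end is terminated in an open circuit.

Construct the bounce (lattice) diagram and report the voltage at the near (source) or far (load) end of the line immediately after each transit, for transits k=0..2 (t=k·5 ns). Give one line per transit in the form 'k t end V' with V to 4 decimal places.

0 0 source 0.3846
1 5 load 0.7692
2 10 source 1.0947

Γ_L=1.000000, Γ_S=0.846154; launch V₁=5·25/325=0.384615
k=0 src: V=0.3846
k=1 load: inc=0.384615, refl=0.384615·1.000000=0.3846; V=0.000000+0.384615+0.384615=0.7692
k=2 src: inc=0.384615, refl=0.384615·0.846154=0.3254; V=0.384615+0.384615+0.325444=1.0947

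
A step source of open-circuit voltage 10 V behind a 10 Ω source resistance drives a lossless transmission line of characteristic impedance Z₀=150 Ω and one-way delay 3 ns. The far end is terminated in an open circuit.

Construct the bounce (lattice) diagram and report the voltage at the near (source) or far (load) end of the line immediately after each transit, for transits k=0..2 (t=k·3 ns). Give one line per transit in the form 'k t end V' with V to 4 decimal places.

0 0 source 9.3750
1 3 load 18.7500
2 6 source 10.5469

Γ_L=1.000000, Γ_S=-0.875000; launch V₁=10·150/160=9.375000
k=0 src: V=9.3750
k=1 load: inc=9.375000, refl=9.375000·1.000000=9.3750; V=0.000000+9.375000+9.375000=18.7500
k=2 src: inc=9.375000, refl=9.375000·-0.875000=-8.2031; V=9.375000+9.375000+-8.203125=10.5469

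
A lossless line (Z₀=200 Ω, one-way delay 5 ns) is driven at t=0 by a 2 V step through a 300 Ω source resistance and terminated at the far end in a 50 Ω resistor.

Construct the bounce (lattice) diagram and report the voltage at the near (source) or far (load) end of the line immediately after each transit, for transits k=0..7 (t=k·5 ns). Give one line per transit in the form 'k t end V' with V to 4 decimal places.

Γ_L=-0.600000, Γ_S=0.200000; launch V₁=2·200/500=0.800000
k=0 src: V=0.8000
k=1 load: inc=0.800000, refl=0.800000·-0.600000=-0.4800; V=0.000000+0.800000+-0.480000=0.3200
k=2 src: inc=-0.480000, refl=-0.480000·0.200000=-0.0960; V=0.800000+-0.480000+-0.096000=0.2240
k=3 load: inc=-0.096000, refl=-0.096000·-0.600000=0.0576; V=0.320000+-0.096000+0.057600=0.2816
k=4 src: inc=0.057600, refl=0.057600·0.200000=0.0115; V=0.224000+0.057600+0.011520=0.2931
k=5 load: inc=0.011520, refl=0.011520·-0.600000=-0.0069; V=0.281600+0.011520+-0.006912=0.2862
k=6 src: inc=-0.006912, refl=-0.006912·0.200000=-0.0014; V=0.293120+-0.006912+-0.001382=0.2848
k=7 load: inc=-0.001382, refl=-0.001382·-0.600000=0.0008; V=0.286208+-0.001382+0.000829=0.2857

0 0 source 0.8000
1 5 load 0.3200
2 10 source 0.2240
3 15 load 0.2816
4 20 source 0.2931
5 25 load 0.2862
6 30 source 0.2848
7 35 load 0.2857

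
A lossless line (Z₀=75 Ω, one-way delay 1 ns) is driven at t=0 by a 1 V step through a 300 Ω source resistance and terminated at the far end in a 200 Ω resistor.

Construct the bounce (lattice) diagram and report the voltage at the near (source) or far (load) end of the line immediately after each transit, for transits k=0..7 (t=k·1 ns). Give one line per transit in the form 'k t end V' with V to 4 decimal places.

0 0 source 0.2000
1 1 load 0.2909
2 2 source 0.3455
3 3 load 0.3702
4 4 source 0.3851
5 5 load 0.3919
6 6 source 0.3959
7 7 load 0.3978

Γ_L=0.454545, Γ_S=0.600000; launch V₁=1·75/375=0.200000
k=0 src: V=0.2000
k=1 load: inc=0.200000, refl=0.200000·0.454545=0.0909; V=0.000000+0.200000+0.090909=0.2909
k=2 src: inc=0.090909, refl=0.090909·0.600000=0.0545; V=0.200000+0.090909+0.054545=0.3455
k=3 load: inc=0.054545, refl=0.054545·0.454545=0.0248; V=0.290909+0.054545+0.024793=0.3702
k=4 src: inc=0.024793, refl=0.024793·0.600000=0.0149; V=0.345455+0.024793+0.014876=0.3851
k=5 load: inc=0.014876, refl=0.014876·0.454545=0.0068; V=0.370248+0.014876+0.006762=0.3919
k=6 src: inc=0.006762, refl=0.006762·0.600000=0.0041; V=0.385124+0.006762+0.004057=0.3959
k=7 load: inc=0.004057, refl=0.004057·0.454545=0.0018; V=0.391886+0.004057+0.001844=0.3978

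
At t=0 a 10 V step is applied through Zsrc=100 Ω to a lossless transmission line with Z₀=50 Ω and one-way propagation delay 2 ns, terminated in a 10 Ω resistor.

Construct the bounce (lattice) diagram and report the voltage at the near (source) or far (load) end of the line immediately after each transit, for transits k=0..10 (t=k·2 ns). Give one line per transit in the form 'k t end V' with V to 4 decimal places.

Γ_L=-0.666667, Γ_S=0.333333; launch V₁=10·50/150=3.333333
k=0 src: V=3.3333
k=1 load: inc=3.333333, refl=3.333333·-0.666667=-2.2222; V=0.000000+3.333333+-2.222222=1.1111
k=2 src: inc=-2.222222, refl=-2.222222·0.333333=-0.7407; V=3.333333+-2.222222+-0.740741=0.3704
k=3 load: inc=-0.740741, refl=-0.740741·-0.666667=0.4938; V=1.111111+-0.740741+0.493827=0.8642
k=4 src: inc=0.493827, refl=0.493827·0.333333=0.1646; V=0.370370+0.493827+0.164609=1.0288
k=5 load: inc=0.164609, refl=0.164609·-0.666667=-0.1097; V=0.864198+0.164609+-0.109739=0.9191
k=6 src: inc=-0.109739, refl=-0.109739·0.333333=-0.0366; V=1.028807+-0.109739+-0.036580=0.8825
k=7 load: inc=-0.036580, refl=-0.036580·-0.666667=0.0244; V=0.919067+-0.036580+0.024387=0.9069
k=8 src: inc=0.024387, refl=0.024387·0.333333=0.0081; V=0.882487+0.024387+0.008129=0.9150
k=9 load: inc=0.008129, refl=0.008129·-0.666667=-0.0054; V=0.906874+0.008129+-0.005419=0.9096
k=10 src: inc=-0.005419, refl=-0.005419·0.333333=-0.0018; V=0.915003+-0.005419+-0.001806=0.9078

0 0 source 3.3333
1 2 load 1.1111
2 4 source 0.3704
3 6 load 0.8642
4 8 source 1.0288
5 10 load 0.9191
6 12 source 0.8825
7 14 load 0.9069
8 16 source 0.9150
9 18 load 0.9096
10 20 source 0.9078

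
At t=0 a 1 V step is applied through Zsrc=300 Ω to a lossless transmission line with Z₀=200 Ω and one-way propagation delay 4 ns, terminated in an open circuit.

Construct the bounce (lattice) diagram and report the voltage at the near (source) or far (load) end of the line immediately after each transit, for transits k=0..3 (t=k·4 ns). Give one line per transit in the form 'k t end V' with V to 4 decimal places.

0 0 source 0.4000
1 4 load 0.8000
2 8 source 0.8800
3 12 load 0.9600

Γ_L=1.000000, Γ_S=0.200000; launch V₁=1·200/500=0.400000
k=0 src: V=0.4000
k=1 load: inc=0.400000, refl=0.400000·1.000000=0.4000; V=0.000000+0.400000+0.400000=0.8000
k=2 src: inc=0.400000, refl=0.400000·0.200000=0.0800; V=0.400000+0.400000+0.080000=0.8800
k=3 load: inc=0.080000, refl=0.080000·1.000000=0.0800; V=0.800000+0.080000+0.080000=0.9600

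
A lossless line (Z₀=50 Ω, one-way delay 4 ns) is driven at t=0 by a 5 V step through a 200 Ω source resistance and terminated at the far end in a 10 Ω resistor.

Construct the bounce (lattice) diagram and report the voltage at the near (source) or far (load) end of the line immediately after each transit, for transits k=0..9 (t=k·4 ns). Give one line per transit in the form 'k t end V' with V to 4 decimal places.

Γ_L=-0.666667, Γ_S=0.600000; launch V₁=5·50/250=1.000000
k=0 src: V=1.0000
k=1 load: inc=1.000000, refl=1.000000·-0.666667=-0.6667; V=0.000000+1.000000+-0.666667=0.3333
k=2 src: inc=-0.666667, refl=-0.666667·0.600000=-0.4000; V=1.000000+-0.666667+-0.400000=-0.0667
k=3 load: inc=-0.400000, refl=-0.400000·-0.666667=0.2667; V=0.333333+-0.400000+0.266667=0.2000
k=4 src: inc=0.266667, refl=0.266667·0.600000=0.1600; V=-0.066667+0.266667+0.160000=0.3600
k=5 load: inc=0.160000, refl=0.160000·-0.666667=-0.1067; V=0.200000+0.160000+-0.106667=0.2533
k=6 src: inc=-0.106667, refl=-0.106667·0.600000=-0.0640; V=0.360000+-0.106667+-0.064000=0.1893
k=7 load: inc=-0.064000, refl=-0.064000·-0.666667=0.0427; V=0.253333+-0.064000+0.042667=0.2320
k=8 src: inc=0.042667, refl=0.042667·0.600000=0.0256; V=0.189333+0.042667+0.025600=0.2576
k=9 load: inc=0.025600, refl=0.025600·-0.666667=-0.0171; V=0.232000+0.025600+-0.017067=0.2405

0 0 source 1.0000
1 4 load 0.3333
2 8 source -0.0667
3 12 load 0.2000
4 16 source 0.3600
5 20 load 0.2533
6 24 source 0.1893
7 28 load 0.2320
8 32 source 0.2576
9 36 load 0.2405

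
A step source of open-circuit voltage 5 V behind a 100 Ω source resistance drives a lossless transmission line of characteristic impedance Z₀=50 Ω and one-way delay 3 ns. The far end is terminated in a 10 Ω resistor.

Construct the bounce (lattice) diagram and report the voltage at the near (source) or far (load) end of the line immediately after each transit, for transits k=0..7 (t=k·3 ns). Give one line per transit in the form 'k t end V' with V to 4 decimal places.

Γ_L=-0.666667, Γ_S=0.333333; launch V₁=5·50/150=1.666667
k=0 src: V=1.6667
k=1 load: inc=1.666667, refl=1.666667·-0.666667=-1.1111; V=0.000000+1.666667+-1.111111=0.5556
k=2 src: inc=-1.111111, refl=-1.111111·0.333333=-0.3704; V=1.666667+-1.111111+-0.370370=0.1852
k=3 load: inc=-0.370370, refl=-0.370370·-0.666667=0.2469; V=0.555556+-0.370370+0.246914=0.4321
k=4 src: inc=0.246914, refl=0.246914·0.333333=0.0823; V=0.185185+0.246914+0.082305=0.5144
k=5 load: inc=0.082305, refl=0.082305·-0.666667=-0.0549; V=0.432099+0.082305+-0.054870=0.4595
k=6 src: inc=-0.054870, refl=-0.054870·0.333333=-0.0183; V=0.514403+-0.054870+-0.018290=0.4412
k=7 load: inc=-0.018290, refl=-0.018290·-0.666667=0.0122; V=0.459534+-0.018290+0.012193=0.4534

0 0 source 1.6667
1 3 load 0.5556
2 6 source 0.1852
3 9 load 0.4321
4 12 source 0.5144
5 15 load 0.4595
6 18 source 0.4412
7 21 load 0.4534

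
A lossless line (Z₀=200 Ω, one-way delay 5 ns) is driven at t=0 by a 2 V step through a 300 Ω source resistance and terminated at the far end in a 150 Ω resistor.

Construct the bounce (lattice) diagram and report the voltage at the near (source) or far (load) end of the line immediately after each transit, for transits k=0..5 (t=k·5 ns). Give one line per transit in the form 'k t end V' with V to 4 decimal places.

Γ_L=-0.142857, Γ_S=0.200000; launch V₁=2·200/500=0.800000
k=0 src: V=0.8000
k=1 load: inc=0.800000, refl=0.800000·-0.142857=-0.1143; V=0.000000+0.800000+-0.114286=0.6857
k=2 src: inc=-0.114286, refl=-0.114286·0.200000=-0.0229; V=0.800000+-0.114286+-0.022857=0.6629
k=3 load: inc=-0.022857, refl=-0.022857·-0.142857=0.0033; V=0.685714+-0.022857+0.003265=0.6661
k=4 src: inc=0.003265, refl=0.003265·0.200000=0.0007; V=0.662857+0.003265+0.000653=0.6668
k=5 load: inc=0.000653, refl=0.000653·-0.142857=-0.0001; V=0.666122+0.000653+-0.000093=0.6667

0 0 source 0.8000
1 5 load 0.6857
2 10 source 0.6629
3 15 load 0.6661
4 20 source 0.6668
5 25 load 0.6667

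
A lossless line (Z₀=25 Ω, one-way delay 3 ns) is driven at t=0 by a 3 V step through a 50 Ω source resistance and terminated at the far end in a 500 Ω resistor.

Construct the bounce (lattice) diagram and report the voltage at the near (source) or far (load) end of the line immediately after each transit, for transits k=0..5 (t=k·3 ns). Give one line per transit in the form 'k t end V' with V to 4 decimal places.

0 0 source 1.0000
1 3 load 1.9048
2 6 source 2.2063
3 9 load 2.4792
4 12 source 2.5702
5 15 load 2.6525

Γ_L=0.904762, Γ_S=0.333333; launch V₁=3·25/75=1.000000
k=0 src: V=1.0000
k=1 load: inc=1.000000, refl=1.000000·0.904762=0.9048; V=0.000000+1.000000+0.904762=1.9048
k=2 src: inc=0.904762, refl=0.904762·0.333333=0.3016; V=1.000000+0.904762+0.301587=2.2063
k=3 load: inc=0.301587, refl=0.301587·0.904762=0.2729; V=1.904762+0.301587+0.272865=2.4792
k=4 src: inc=0.272865, refl=0.272865·0.333333=0.0910; V=2.206349+0.272865+0.090955=2.5702
k=5 load: inc=0.090955, refl=0.090955·0.904762=0.0823; V=2.479214+0.090955+0.082293=2.6525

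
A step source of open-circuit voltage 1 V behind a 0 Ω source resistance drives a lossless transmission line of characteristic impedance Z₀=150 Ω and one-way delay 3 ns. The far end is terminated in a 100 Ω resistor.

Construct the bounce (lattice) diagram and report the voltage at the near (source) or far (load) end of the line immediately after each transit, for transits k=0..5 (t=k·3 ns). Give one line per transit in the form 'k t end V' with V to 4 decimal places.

Γ_L=-0.200000, Γ_S=-1.000000; launch V₁=1·150/150=1.000000
k=0 src: V=1.0000
k=1 load: inc=1.000000, refl=1.000000·-0.200000=-0.2000; V=0.000000+1.000000+-0.200000=0.8000
k=2 src: inc=-0.200000, refl=-0.200000·-1.000000=0.2000; V=1.000000+-0.200000+0.200000=1.0000
k=3 load: inc=0.200000, refl=0.200000·-0.200000=-0.0400; V=0.800000+0.200000+-0.040000=0.9600
k=4 src: inc=-0.040000, refl=-0.040000·-1.000000=0.0400; V=1.000000+-0.040000+0.040000=1.0000
k=5 load: inc=0.040000, refl=0.040000·-0.200000=-0.0080; V=0.960000+0.040000+-0.008000=0.9920

0 0 source 1.0000
1 3 load 0.8000
2 6 source 1.0000
3 9 load 0.9600
4 12 source 1.0000
5 15 load 0.9920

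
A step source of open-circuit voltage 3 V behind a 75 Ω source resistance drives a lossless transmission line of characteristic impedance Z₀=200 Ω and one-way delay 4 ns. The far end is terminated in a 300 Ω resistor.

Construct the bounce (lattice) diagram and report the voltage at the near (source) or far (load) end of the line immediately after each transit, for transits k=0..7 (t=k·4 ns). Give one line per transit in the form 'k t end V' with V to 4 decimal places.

0 0 source 2.1818
1 4 load 2.6182
2 8 source 2.4198
3 12 load 2.3802
4 16 source 2.3982
5 20 load 2.4018
6 24 source 2.4002
7 28 load 2.3998

Γ_L=0.200000, Γ_S=-0.454545; launch V₁=3·200/275=2.181818
k=0 src: V=2.1818
k=1 load: inc=2.181818, refl=2.181818·0.200000=0.4364; V=0.000000+2.181818+0.436364=2.6182
k=2 src: inc=0.436364, refl=0.436364·-0.454545=-0.1983; V=2.181818+0.436364+-0.198347=2.4198
k=3 load: inc=-0.198347, refl=-0.198347·0.200000=-0.0397; V=2.618182+-0.198347+-0.039669=2.3802
k=4 src: inc=-0.039669, refl=-0.039669·-0.454545=0.0180; V=2.419835+-0.039669+0.018032=2.3982
k=5 load: inc=0.018032, refl=0.018032·0.200000=0.0036; V=2.380165+0.018032+0.003606=2.4018
k=6 src: inc=0.003606, refl=0.003606·-0.454545=-0.0016; V=2.398197+0.003606+-0.001639=2.4002
k=7 load: inc=-0.001639, refl=-0.001639·0.200000=-0.0003; V=2.401803+-0.001639+-0.000328=2.3998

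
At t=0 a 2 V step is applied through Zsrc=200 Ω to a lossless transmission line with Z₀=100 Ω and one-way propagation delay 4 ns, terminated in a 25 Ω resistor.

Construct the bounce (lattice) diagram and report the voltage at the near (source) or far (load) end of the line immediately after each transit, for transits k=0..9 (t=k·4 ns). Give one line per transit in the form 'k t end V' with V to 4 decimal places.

Γ_L=-0.600000, Γ_S=0.333333; launch V₁=2·100/300=0.666667
k=0 src: V=0.6667
k=1 load: inc=0.666667, refl=0.666667·-0.600000=-0.4000; V=0.000000+0.666667+-0.400000=0.2667
k=2 src: inc=-0.400000, refl=-0.400000·0.333333=-0.1333; V=0.666667+-0.400000+-0.133333=0.1333
k=3 load: inc=-0.133333, refl=-0.133333·-0.600000=0.0800; V=0.266667+-0.133333+0.080000=0.2133
k=4 src: inc=0.080000, refl=0.080000·0.333333=0.0267; V=0.133333+0.080000+0.026667=0.2400
k=5 load: inc=0.026667, refl=0.026667·-0.600000=-0.0160; V=0.213333+0.026667+-0.016000=0.2240
k=6 src: inc=-0.016000, refl=-0.016000·0.333333=-0.0053; V=0.240000+-0.016000+-0.005333=0.2187
k=7 load: inc=-0.005333, refl=-0.005333·-0.600000=0.0032; V=0.224000+-0.005333+0.003200=0.2219
k=8 src: inc=0.003200, refl=0.003200·0.333333=0.0011; V=0.218667+0.003200+0.001067=0.2229
k=9 load: inc=0.001067, refl=0.001067·-0.600000=-0.0006; V=0.221867+0.001067+-0.000640=0.2223

0 0 source 0.6667
1 4 load 0.2667
2 8 source 0.1333
3 12 load 0.2133
4 16 source 0.2400
5 20 load 0.2240
6 24 source 0.2187
7 28 load 0.2219
8 32 source 0.2229
9 36 load 0.2223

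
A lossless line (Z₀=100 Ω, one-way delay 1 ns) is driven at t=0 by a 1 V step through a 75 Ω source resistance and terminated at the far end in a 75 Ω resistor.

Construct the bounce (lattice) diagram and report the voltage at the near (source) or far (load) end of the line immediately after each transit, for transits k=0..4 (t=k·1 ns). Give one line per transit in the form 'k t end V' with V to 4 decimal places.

Γ_L=-0.142857, Γ_S=-0.142857; launch V₁=1·100/175=0.571429
k=0 src: V=0.5714
k=1 load: inc=0.571429, refl=0.571429·-0.142857=-0.0816; V=0.000000+0.571429+-0.081633=0.4898
k=2 src: inc=-0.081633, refl=-0.081633·-0.142857=0.0117; V=0.571429+-0.081633+0.011662=0.5015
k=3 load: inc=0.011662, refl=0.011662·-0.142857=-0.0017; V=0.489796+0.011662+-0.001666=0.4998
k=4 src: inc=-0.001666, refl=-0.001666·-0.142857=0.0002; V=0.501458+-0.001666+0.000238=0.5000

0 0 source 0.5714
1 1 load 0.4898
2 2 source 0.5015
3 3 load 0.4998
4 4 source 0.5000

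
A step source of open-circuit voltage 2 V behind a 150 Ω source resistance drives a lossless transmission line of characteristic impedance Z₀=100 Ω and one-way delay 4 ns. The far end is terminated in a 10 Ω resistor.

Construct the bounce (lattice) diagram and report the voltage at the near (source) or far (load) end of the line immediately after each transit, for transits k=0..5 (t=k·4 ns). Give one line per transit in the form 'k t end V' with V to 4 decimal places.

0 0 source 0.8000
1 4 load 0.1455
2 8 source 0.0145
3 12 load 0.1217
4 16 source 0.1431
5 20 load 0.1255

Γ_L=-0.818182, Γ_S=0.200000; launch V₁=2·100/250=0.800000
k=0 src: V=0.8000
k=1 load: inc=0.800000, refl=0.800000·-0.818182=-0.6545; V=0.000000+0.800000+-0.654545=0.1455
k=2 src: inc=-0.654545, refl=-0.654545·0.200000=-0.1309; V=0.800000+-0.654545+-0.130909=0.0145
k=3 load: inc=-0.130909, refl=-0.130909·-0.818182=0.1071; V=0.145455+-0.130909+0.107107=0.1217
k=4 src: inc=0.107107, refl=0.107107·0.200000=0.0214; V=0.014545+0.107107+0.021421=0.1431
k=5 load: inc=0.021421, refl=0.021421·-0.818182=-0.0175; V=0.121653+0.021421+-0.017527=0.1255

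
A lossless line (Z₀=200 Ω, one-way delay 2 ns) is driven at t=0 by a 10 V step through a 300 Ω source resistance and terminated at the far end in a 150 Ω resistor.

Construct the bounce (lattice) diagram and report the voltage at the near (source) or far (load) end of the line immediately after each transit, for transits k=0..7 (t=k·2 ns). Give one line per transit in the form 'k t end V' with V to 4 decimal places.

0 0 source 4.0000
1 2 load 3.4286
2 4 source 3.3143
3 6 load 3.3306
4 8 source 3.3339
5 10 load 3.3334
6 12 source 3.3333
7 14 load 3.3333

Γ_L=-0.142857, Γ_S=0.200000; launch V₁=10·200/500=4.000000
k=0 src: V=4.0000
k=1 load: inc=4.000000, refl=4.000000·-0.142857=-0.5714; V=0.000000+4.000000+-0.571429=3.4286
k=2 src: inc=-0.571429, refl=-0.571429·0.200000=-0.1143; V=4.000000+-0.571429+-0.114286=3.3143
k=3 load: inc=-0.114286, refl=-0.114286·-0.142857=0.0163; V=3.428571+-0.114286+0.016327=3.3306
k=4 src: inc=0.016327, refl=0.016327·0.200000=0.0033; V=3.314286+0.016327+0.003265=3.3339
k=5 load: inc=0.003265, refl=0.003265·-0.142857=-0.0005; V=3.330612+0.003265+-0.000466=3.3334
k=6 src: inc=-0.000466, refl=-0.000466·0.200000=-0.0001; V=3.333878+-0.000466+-0.000093=3.3333
k=7 load: inc=-0.000093, refl=-0.000093·-0.142857=0.0000; V=3.333411+-0.000093+0.000013=3.3333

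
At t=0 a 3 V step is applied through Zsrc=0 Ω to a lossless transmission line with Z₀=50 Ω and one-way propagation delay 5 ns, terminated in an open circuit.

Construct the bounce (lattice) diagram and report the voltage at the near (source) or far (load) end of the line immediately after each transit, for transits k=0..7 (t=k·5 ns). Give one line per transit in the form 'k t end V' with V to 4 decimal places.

0 0 source 3.0000
1 5 load 6.0000
2 10 source 3.0000
3 15 load 0.0000
4 20 source 3.0000
5 25 load 6.0000
6 30 source 3.0000
7 35 load 0.0000

Γ_L=1.000000, Γ_S=-1.000000; launch V₁=3·50/50=3.000000
k=0 src: V=3.0000
k=1 load: inc=3.000000, refl=3.000000·1.000000=3.0000; V=0.000000+3.000000+3.000000=6.0000
k=2 src: inc=3.000000, refl=3.000000·-1.000000=-3.0000; V=3.000000+3.000000+-3.000000=3.0000
k=3 load: inc=-3.000000, refl=-3.000000·1.000000=-3.0000; V=6.000000+-3.000000+-3.000000=0.0000
k=4 src: inc=-3.000000, refl=-3.000000·-1.000000=3.0000; V=3.000000+-3.000000+3.000000=3.0000
k=5 load: inc=3.000000, refl=3.000000·1.000000=3.0000; V=0.000000+3.000000+3.000000=6.0000
k=6 src: inc=3.000000, refl=3.000000·-1.000000=-3.0000; V=3.000000+3.000000+-3.000000=3.0000
k=7 load: inc=-3.000000, refl=-3.000000·1.000000=-3.0000; V=6.000000+-3.000000+-3.000000=0.0000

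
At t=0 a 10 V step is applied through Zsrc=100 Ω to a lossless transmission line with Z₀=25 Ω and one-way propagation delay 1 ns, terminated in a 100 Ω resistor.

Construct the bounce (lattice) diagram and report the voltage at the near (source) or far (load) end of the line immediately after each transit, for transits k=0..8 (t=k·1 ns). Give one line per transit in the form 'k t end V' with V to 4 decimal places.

0 0 source 2.0000
1 1 load 3.2000
2 2 source 3.9200
3 3 load 4.3520
4 4 source 4.6112
5 5 load 4.7667
6 6 source 4.8600
7 7 load 4.9160
8 8 source 4.9496

Γ_L=0.600000, Γ_S=0.600000; launch V₁=10·25/125=2.000000
k=0 src: V=2.0000
k=1 load: inc=2.000000, refl=2.000000·0.600000=1.2000; V=0.000000+2.000000+1.200000=3.2000
k=2 src: inc=1.200000, refl=1.200000·0.600000=0.7200; V=2.000000+1.200000+0.720000=3.9200
k=3 load: inc=0.720000, refl=0.720000·0.600000=0.4320; V=3.200000+0.720000+0.432000=4.3520
k=4 src: inc=0.432000, refl=0.432000·0.600000=0.2592; V=3.920000+0.432000+0.259200=4.6112
k=5 load: inc=0.259200, refl=0.259200·0.600000=0.1555; V=4.352000+0.259200+0.155520=4.7667
k=6 src: inc=0.155520, refl=0.155520·0.600000=0.0933; V=4.611200+0.155520+0.093312=4.8600
k=7 load: inc=0.093312, refl=0.093312·0.600000=0.0560; V=4.766720+0.093312+0.055987=4.9160
k=8 src: inc=0.055987, refl=0.055987·0.600000=0.0336; V=4.860032+0.055987+0.033592=4.9496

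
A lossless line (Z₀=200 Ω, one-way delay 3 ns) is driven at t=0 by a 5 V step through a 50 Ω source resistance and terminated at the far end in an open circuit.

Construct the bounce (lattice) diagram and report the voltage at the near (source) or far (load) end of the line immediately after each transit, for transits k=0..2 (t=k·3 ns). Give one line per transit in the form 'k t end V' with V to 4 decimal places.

0 0 source 4.0000
1 3 load 8.0000
2 6 source 5.6000

Γ_L=1.000000, Γ_S=-0.600000; launch V₁=5·200/250=4.000000
k=0 src: V=4.0000
k=1 load: inc=4.000000, refl=4.000000·1.000000=4.0000; V=0.000000+4.000000+4.000000=8.0000
k=2 src: inc=4.000000, refl=4.000000·-0.600000=-2.4000; V=4.000000+4.000000+-2.400000=5.6000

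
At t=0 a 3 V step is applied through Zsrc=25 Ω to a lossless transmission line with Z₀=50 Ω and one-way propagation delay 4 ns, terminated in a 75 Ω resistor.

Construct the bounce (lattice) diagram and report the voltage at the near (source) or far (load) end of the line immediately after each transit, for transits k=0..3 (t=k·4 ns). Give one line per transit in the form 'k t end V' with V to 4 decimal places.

Γ_L=0.200000, Γ_S=-0.333333; launch V₁=3·50/75=2.000000
k=0 src: V=2.0000
k=1 load: inc=2.000000, refl=2.000000·0.200000=0.4000; V=0.000000+2.000000+0.400000=2.4000
k=2 src: inc=0.400000, refl=0.400000·-0.333333=-0.1333; V=2.000000+0.400000+-0.133333=2.2667
k=3 load: inc=-0.133333, refl=-0.133333·0.200000=-0.0267; V=2.400000+-0.133333+-0.026667=2.2400

0 0 source 2.0000
1 4 load 2.4000
2 8 source 2.2667
3 12 load 2.2400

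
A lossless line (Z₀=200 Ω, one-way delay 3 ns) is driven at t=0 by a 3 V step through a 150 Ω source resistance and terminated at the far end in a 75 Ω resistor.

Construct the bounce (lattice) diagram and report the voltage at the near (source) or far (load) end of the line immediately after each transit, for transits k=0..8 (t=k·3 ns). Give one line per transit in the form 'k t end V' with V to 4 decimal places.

Γ_L=-0.454545, Γ_S=-0.142857; launch V₁=3·200/350=1.714286
k=0 src: V=1.7143
k=1 load: inc=1.714286, refl=1.714286·-0.454545=-0.7792; V=0.000000+1.714286+-0.779221=0.9351
k=2 src: inc=-0.779221, refl=-0.779221·-0.142857=0.1113; V=1.714286+-0.779221+0.111317=1.0464
k=3 load: inc=0.111317, refl=0.111317·-0.454545=-0.0506; V=0.935065+0.111317+-0.050599=0.9958
k=4 src: inc=-0.050599, refl=-0.050599·-0.142857=0.0072; V=1.046382+-0.050599+0.007228=1.0030
k=5 load: inc=0.007228, refl=0.007228·-0.454545=-0.0033; V=0.995783+0.007228+-0.003286=0.9997
k=6 src: inc=-0.003286, refl=-0.003286·-0.142857=0.0005; V=1.003012+-0.003286+0.000469=1.0002
k=7 load: inc=0.000469, refl=0.000469·-0.454545=-0.0002; V=0.999726+0.000469+-0.000213=1.0000
k=8 src: inc=-0.000213, refl=-0.000213·-0.142857=0.0000; V=1.000196+-0.000213+0.000030=1.0000

0 0 source 1.7143
1 3 load 0.9351
2 6 source 1.0464
3 9 load 0.9958
4 12 source 1.0030
5 15 load 0.9997
6 18 source 1.0002
7 21 load 1.0000
8 24 source 1.0000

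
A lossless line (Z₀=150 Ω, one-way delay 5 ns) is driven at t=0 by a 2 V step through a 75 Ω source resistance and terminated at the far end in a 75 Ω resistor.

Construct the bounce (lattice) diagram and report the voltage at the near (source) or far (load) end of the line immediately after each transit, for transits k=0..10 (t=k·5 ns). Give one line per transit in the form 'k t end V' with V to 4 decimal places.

0 0 source 1.3333
1 5 load 0.8889
2 10 source 1.0370
3 15 load 0.9877
4 20 source 1.0041
5 25 load 0.9986
6 30 source 1.0005
7 35 load 0.9998
8 40 source 1.0001
9 45 load 1.0000
10 50 source 1.0000

Γ_L=-0.333333, Γ_S=-0.333333; launch V₁=2·150/225=1.333333
k=0 src: V=1.3333
k=1 load: inc=1.333333, refl=1.333333·-0.333333=-0.4444; V=0.000000+1.333333+-0.444444=0.8889
k=2 src: inc=-0.444444, refl=-0.444444·-0.333333=0.1481; V=1.333333+-0.444444+0.148148=1.0370
k=3 load: inc=0.148148, refl=0.148148·-0.333333=-0.0494; V=0.888889+0.148148+-0.049383=0.9877
k=4 src: inc=-0.049383, refl=-0.049383·-0.333333=0.0165; V=1.037037+-0.049383+0.016461=1.0041
k=5 load: inc=0.016461, refl=0.016461·-0.333333=-0.0055; V=0.987654+0.016461+-0.005487=0.9986
k=6 src: inc=-0.005487, refl=-0.005487·-0.333333=0.0018; V=1.004115+-0.005487+0.001829=1.0005
k=7 load: inc=0.001829, refl=0.001829·-0.333333=-0.0006; V=0.998628+0.001829+-0.000610=0.9998
k=8 src: inc=-0.000610, refl=-0.000610·-0.333333=0.0002; V=1.000457+-0.000610+0.000203=1.0001
k=9 load: inc=0.000203, refl=0.000203·-0.333333=-0.0001; V=0.999848+0.000203+-0.000068=1.0000
k=10 src: inc=-0.000068, refl=-0.000068·-0.333333=0.0000; V=1.000051+-0.000068+0.000023=1.0000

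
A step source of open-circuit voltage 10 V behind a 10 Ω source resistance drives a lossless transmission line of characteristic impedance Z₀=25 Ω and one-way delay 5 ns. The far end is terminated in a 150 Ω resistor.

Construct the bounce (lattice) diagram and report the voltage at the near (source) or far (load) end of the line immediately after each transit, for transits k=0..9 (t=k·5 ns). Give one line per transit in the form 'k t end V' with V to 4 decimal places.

0 0 source 7.1429
1 5 load 12.2449
2 10 source 10.0583
3 15 load 8.4965
4 20 source 9.1658
5 25 load 9.6439
6 30 source 9.4390
7 35 load 9.2927
8 40 source 9.3554
9 45 load 9.4002

Γ_L=0.714286, Γ_S=-0.428571; launch V₁=10·25/35=7.142857
k=0 src: V=7.1429
k=1 load: inc=7.142857, refl=7.142857·0.714286=5.1020; V=0.000000+7.142857+5.102041=12.2449
k=2 src: inc=5.102041, refl=5.102041·-0.428571=-2.1866; V=7.142857+5.102041+-2.186589=10.0583
k=3 load: inc=-2.186589, refl=-2.186589·0.714286=-1.5618; V=12.244898+-2.186589+-1.561849=8.4965
k=4 src: inc=-1.561849, refl=-1.561849·-0.428571=0.6694; V=10.058309+-1.561849+0.669364=9.1658
k=5 load: inc=0.669364, refl=0.669364·0.714286=0.4781; V=8.496460+0.669364+0.478117=9.6439
k=6 src: inc=0.478117, refl=0.478117·-0.428571=-0.2049; V=9.165824+0.478117+-0.204907=9.4390
k=7 load: inc=-0.204907, refl=-0.204907·0.714286=-0.1464; V=9.643941+-0.204907+-0.146362=9.2927
k=8 src: inc=-0.146362, refl=-0.146362·-0.428571=0.0627; V=9.439034+-0.146362+0.062727=9.3554
k=9 load: inc=0.062727, refl=0.062727·0.714286=0.0448; V=9.292671+0.062727+0.044805=9.4002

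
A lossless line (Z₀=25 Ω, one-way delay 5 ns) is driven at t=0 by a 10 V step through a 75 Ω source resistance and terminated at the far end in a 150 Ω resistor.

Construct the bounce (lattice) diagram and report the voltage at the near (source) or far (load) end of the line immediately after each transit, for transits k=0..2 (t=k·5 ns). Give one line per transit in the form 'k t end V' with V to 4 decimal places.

0 0 source 2.5000
1 5 load 4.2857
2 10 source 5.1786

Γ_L=0.714286, Γ_S=0.500000; launch V₁=10·25/100=2.500000
k=0 src: V=2.5000
k=1 load: inc=2.500000, refl=2.500000·0.714286=1.7857; V=0.000000+2.500000+1.785714=4.2857
k=2 src: inc=1.785714, refl=1.785714·0.500000=0.8929; V=2.500000+1.785714+0.892857=5.1786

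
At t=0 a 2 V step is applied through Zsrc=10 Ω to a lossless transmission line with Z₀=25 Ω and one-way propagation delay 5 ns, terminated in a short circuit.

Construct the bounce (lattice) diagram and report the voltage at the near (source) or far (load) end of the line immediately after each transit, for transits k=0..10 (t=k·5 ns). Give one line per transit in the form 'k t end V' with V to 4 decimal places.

Γ_L=-1.000000, Γ_S=-0.428571; launch V₁=2·25/35=1.428571
k=0 src: V=1.4286
k=1 load: inc=1.428571, refl=1.428571·-1.000000=-1.4286; V=0.000000+1.428571+-1.428571=0.0000
k=2 src: inc=-1.428571, refl=-1.428571·-0.428571=0.6122; V=1.428571+-1.428571+0.612245=0.6122
k=3 load: inc=0.612245, refl=0.612245·-1.000000=-0.6122; V=0.000000+0.612245+-0.612245=0.0000
k=4 src: inc=-0.612245, refl=-0.612245·-0.428571=0.2624; V=0.612245+-0.612245+0.262391=0.2624
k=5 load: inc=0.262391, refl=0.262391·-1.000000=-0.2624; V=0.000000+0.262391+-0.262391=0.0000
k=6 src: inc=-0.262391, refl=-0.262391·-0.428571=0.1125; V=0.262391+-0.262391+0.112453=0.1125
k=7 load: inc=0.112453, refl=0.112453·-1.000000=-0.1125; V=0.000000+0.112453+-0.112453=0.0000
k=8 src: inc=-0.112453, refl=-0.112453·-0.428571=0.0482; V=0.112453+-0.112453+0.048194=0.0482
k=9 load: inc=0.048194, refl=0.048194·-1.000000=-0.0482; V=0.000000+0.048194+-0.048194=0.0000
k=10 src: inc=-0.048194, refl=-0.048194·-0.428571=0.0207; V=0.048194+-0.048194+0.020655=0.0207

0 0 source 1.4286
1 5 load 0.0000
2 10 source 0.6122
3 15 load 0.0000
4 20 source 0.2624
5 25 load 0.0000
6 30 source 0.1125
7 35 load 0.0000
8 40 source 0.0482
9 45 load 0.0000
10 50 source 0.0207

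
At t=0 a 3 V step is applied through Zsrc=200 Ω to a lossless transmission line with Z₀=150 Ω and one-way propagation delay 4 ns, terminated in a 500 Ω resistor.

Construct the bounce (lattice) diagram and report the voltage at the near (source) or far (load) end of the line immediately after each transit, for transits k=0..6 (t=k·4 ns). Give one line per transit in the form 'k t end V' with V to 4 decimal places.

Γ_L=0.538462, Γ_S=0.142857; launch V₁=3·150/350=1.285714
k=0 src: V=1.2857
k=1 load: inc=1.285714, refl=1.285714·0.538462=0.6923; V=0.000000+1.285714+0.692308=1.9780
k=2 src: inc=0.692308, refl=0.692308·0.142857=0.0989; V=1.285714+0.692308+0.098901=2.0769
k=3 load: inc=0.098901, refl=0.098901·0.538462=0.0533; V=1.978022+0.098901+0.053254=2.1302
k=4 src: inc=0.053254, refl=0.053254·0.142857=0.0076; V=2.076923+0.053254+0.007608=2.1378
k=5 load: inc=0.007608, refl=0.007608·0.538462=0.0041; V=2.130178+0.007608+0.004096=2.1419
k=6 src: inc=0.004096, refl=0.004096·0.142857=0.0006; V=2.137785+0.004096+0.000585=2.1425

0 0 source 1.2857
1 4 load 1.9780
2 8 source 2.0769
3 12 load 2.1302
4 16 source 2.1378
5 20 load 2.1419
6 24 source 2.1425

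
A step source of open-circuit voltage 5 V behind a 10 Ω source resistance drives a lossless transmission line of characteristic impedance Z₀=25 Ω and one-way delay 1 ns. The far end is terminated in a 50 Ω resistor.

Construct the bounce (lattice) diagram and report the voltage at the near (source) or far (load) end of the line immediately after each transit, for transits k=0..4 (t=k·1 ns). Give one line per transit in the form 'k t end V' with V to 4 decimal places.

Γ_L=0.333333, Γ_S=-0.428571; launch V₁=5·25/35=3.571429
k=0 src: V=3.5714
k=1 load: inc=3.571429, refl=3.571429·0.333333=1.1905; V=0.000000+3.571429+1.190476=4.7619
k=2 src: inc=1.190476, refl=1.190476·-0.428571=-0.5102; V=3.571429+1.190476+-0.510204=4.2517
k=3 load: inc=-0.510204, refl=-0.510204·0.333333=-0.1701; V=4.761905+-0.510204+-0.170068=4.0816
k=4 src: inc=-0.170068, refl=-0.170068·-0.428571=0.0729; V=4.251701+-0.170068+0.072886=4.1545

0 0 source 3.5714
1 1 load 4.7619
2 2 source 4.2517
3 3 load 4.0816
4 4 source 4.1545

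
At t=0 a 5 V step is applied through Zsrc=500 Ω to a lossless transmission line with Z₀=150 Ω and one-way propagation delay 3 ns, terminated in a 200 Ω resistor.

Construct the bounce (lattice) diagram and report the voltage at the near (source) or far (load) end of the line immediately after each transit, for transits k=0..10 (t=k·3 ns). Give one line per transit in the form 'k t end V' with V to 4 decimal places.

0 0 source 1.1538
1 3 load 1.3187
2 6 source 1.4074
3 9 load 1.4201
4 12 source 1.4269
5 15 load 1.4279
6 18 source 1.4284
7 21 load 1.4285
8 24 source 1.4286
9 27 load 1.4286
10 30 source 1.4286

Γ_L=0.142857, Γ_S=0.538462; launch V₁=5·150/650=1.153846
k=0 src: V=1.1538
k=1 load: inc=1.153846, refl=1.153846·0.142857=0.1648; V=0.000000+1.153846+0.164835=1.3187
k=2 src: inc=0.164835, refl=0.164835·0.538462=0.0888; V=1.153846+0.164835+0.088757=1.4074
k=3 load: inc=0.088757, refl=0.088757·0.142857=0.0127; V=1.318681+0.088757+0.012680=1.4201
k=4 src: inc=0.012680, refl=0.012680·0.538462=0.0068; V=1.407439+0.012680+0.006827=1.4269
k=5 load: inc=0.006827, refl=0.006827·0.142857=0.0010; V=1.420118+0.006827+0.000975=1.4279
k=6 src: inc=0.000975, refl=0.000975·0.538462=0.0005; V=1.426946+0.000975+0.000525=1.4284
k=7 load: inc=0.000525, refl=0.000525·0.142857=0.0001; V=1.427921+0.000525+0.000075=1.4285
k=8 src: inc=0.000075, refl=0.000075·0.538462=0.0000; V=1.428446+0.000075+0.000040=1.4286
k=9 load: inc=0.000040, refl=0.000040·0.142857=0.0000; V=1.428521+0.000040+0.000006=1.4286
k=10 src: inc=0.000006, refl=0.000006·0.538462=0.0000; V=1.428562+0.000006+0.000003=1.4286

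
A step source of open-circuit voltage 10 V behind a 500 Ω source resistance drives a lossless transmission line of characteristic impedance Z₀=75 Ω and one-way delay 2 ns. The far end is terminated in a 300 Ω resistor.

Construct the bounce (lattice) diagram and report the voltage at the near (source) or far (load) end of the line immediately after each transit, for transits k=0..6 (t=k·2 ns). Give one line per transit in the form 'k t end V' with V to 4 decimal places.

0 0 source 1.3043
1 2 load 2.0870
2 4 source 2.6654
3 6 load 3.0125
4 8 source 3.2690
5 10 load 3.4229
6 12 source 3.5367

Γ_L=0.600000, Γ_S=0.739130; launch V₁=10·75/575=1.304348
k=0 src: V=1.3043
k=1 load: inc=1.304348, refl=1.304348·0.600000=0.7826; V=0.000000+1.304348+0.782609=2.0870
k=2 src: inc=0.782609, refl=0.782609·0.739130=0.5784; V=1.304348+0.782609+0.578450=2.6654
k=3 load: inc=0.578450, refl=0.578450·0.600000=0.3471; V=2.086957+0.578450+0.347070=3.0125
k=4 src: inc=0.347070, refl=0.347070·0.739130=0.2565; V=2.665406+0.347070+0.256530=3.2690
k=5 load: inc=0.256530, refl=0.256530·0.600000=0.1539; V=3.012476+0.256530+0.153918=3.4229
k=6 src: inc=0.153918, refl=0.153918·0.739130=0.1138; V=3.269006+0.153918+0.113765=3.5367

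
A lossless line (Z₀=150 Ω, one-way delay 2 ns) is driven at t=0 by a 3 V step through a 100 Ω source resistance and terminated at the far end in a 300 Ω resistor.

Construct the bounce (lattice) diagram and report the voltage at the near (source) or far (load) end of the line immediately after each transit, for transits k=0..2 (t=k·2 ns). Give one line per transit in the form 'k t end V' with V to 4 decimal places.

Γ_L=0.333333, Γ_S=-0.200000; launch V₁=3·150/250=1.800000
k=0 src: V=1.8000
k=1 load: inc=1.800000, refl=1.800000·0.333333=0.6000; V=0.000000+1.800000+0.600000=2.4000
k=2 src: inc=0.600000, refl=0.600000·-0.200000=-0.1200; V=1.800000+0.600000+-0.120000=2.2800

0 0 source 1.8000
1 2 load 2.4000
2 4 source 2.2800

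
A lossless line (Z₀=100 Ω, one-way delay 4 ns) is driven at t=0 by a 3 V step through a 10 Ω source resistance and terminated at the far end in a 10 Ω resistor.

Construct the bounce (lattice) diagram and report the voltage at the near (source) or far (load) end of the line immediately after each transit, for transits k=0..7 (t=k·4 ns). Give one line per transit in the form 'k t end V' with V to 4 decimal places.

Γ_L=-0.818182, Γ_S=-0.818182; launch V₁=3·100/110=2.727273
k=0 src: V=2.7273
k=1 load: inc=2.727273, refl=2.727273·-0.818182=-2.2314; V=0.000000+2.727273+-2.231405=0.4959
k=2 src: inc=-2.231405, refl=-2.231405·-0.818182=1.8257; V=2.727273+-2.231405+1.825695=2.3216
k=3 load: inc=1.825695, refl=1.825695·-0.818182=-1.4938; V=0.495868+1.825695+-1.493750=0.8278
k=4 src: inc=-1.493750, refl=-1.493750·-0.818182=1.2222; V=2.321563+-1.493750+1.222159=2.0500
k=5 load: inc=1.222159, refl=1.222159·-0.818182=-0.9999; V=0.827812+1.222159+-0.999949=1.0500
k=6 src: inc=-0.999949, refl=-0.999949·-0.818182=0.8181; V=2.049972+-0.999949+0.818140=1.8682
k=7 load: inc=0.818140, refl=0.818140·-0.818182=-0.6694; V=1.050023+0.818140+-0.669387=1.1988

0 0 source 2.7273
1 4 load 0.4959
2 8 source 2.3216
3 12 load 0.8278
4 16 source 2.0500
5 20 load 1.0500
6 24 source 1.8682
7 28 load 1.1988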